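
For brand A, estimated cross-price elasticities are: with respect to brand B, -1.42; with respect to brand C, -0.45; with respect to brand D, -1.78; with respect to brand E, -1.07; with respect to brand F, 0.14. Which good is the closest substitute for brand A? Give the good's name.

Substitutes have ε > 0. Among the positive values, 0.14 (brand F) is largest.

brand F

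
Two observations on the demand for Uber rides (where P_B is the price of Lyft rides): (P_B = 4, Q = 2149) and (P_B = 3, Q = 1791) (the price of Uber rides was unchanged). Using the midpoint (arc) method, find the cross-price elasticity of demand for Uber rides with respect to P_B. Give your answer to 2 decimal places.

ΔQ_A = 1791 − 2149 = -358; ΔP_B = 3 − 4 = -1.
Midpoints: Q̄_A = 1970.0, P̄_B = 3.50.
ε = (ΔQ_A/Q̄_A)/(ΔP_B/P̄_B) = (-358/1970.0)/(-1/3.50) ≈ 0.64.
ε > 0: Uber rides and Lyft rides are substitutes.

0.64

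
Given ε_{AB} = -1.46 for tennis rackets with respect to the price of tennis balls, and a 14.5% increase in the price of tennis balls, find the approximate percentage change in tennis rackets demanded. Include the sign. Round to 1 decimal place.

-21.2%

%ΔQ ≈ ε × %ΔP of tennis balls = -1.46 × (14.5%) = -21.2%.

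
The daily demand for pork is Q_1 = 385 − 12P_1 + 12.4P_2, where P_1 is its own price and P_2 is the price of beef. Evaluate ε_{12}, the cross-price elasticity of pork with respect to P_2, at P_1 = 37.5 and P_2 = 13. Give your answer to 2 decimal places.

1.68

At P_1 = 37.5 and P_2 = 13: Q_1 = 96.2.
∂Q_1/∂P_2 = 12.4.
ε = (∂Q_1/∂P_2)(P_2/Q_1) = 12.4 × (13/96.2) ≈ 1.68.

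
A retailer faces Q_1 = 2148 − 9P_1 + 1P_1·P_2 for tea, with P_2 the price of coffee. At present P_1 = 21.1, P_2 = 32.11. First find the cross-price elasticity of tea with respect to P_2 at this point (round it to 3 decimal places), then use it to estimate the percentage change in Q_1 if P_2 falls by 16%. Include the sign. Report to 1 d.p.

At P_1 = 21.1, P_2 = 32.11: Q_1 = 2635.621.
∂Q_1/∂P_2 = 1P_1 = 21.1000.
ε = (∂Q_1/∂P_2)(P_2/Q_1) = 21.1000 × 32.11/2635.621 ≈ 0.257.
%ΔQ_1 ≈ ε × %ΔP_2 = 0.257 × (-16%) = -4.1%.

-4.1%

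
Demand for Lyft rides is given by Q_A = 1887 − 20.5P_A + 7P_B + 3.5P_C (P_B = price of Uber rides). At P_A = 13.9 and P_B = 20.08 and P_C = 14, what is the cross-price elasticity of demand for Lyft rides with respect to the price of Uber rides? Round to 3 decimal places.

At P_A = 13.9 and P_B = 20.08 and P_C = 14: Q_A = 1791.61.
∂Q_A/∂P_B = 7.
ε = (∂Q_A/∂P_B)(P_B/Q_A) = 7 × (20.08/1791.61) ≈ 0.078.

0.078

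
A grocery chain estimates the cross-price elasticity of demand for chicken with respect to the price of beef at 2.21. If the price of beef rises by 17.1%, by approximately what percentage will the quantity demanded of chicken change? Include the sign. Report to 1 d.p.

37.8%

%ΔQ ≈ ε × %ΔP of beef = 2.21 × (17.1%) = 37.8%.
Demand for chicken rises by about 37.8%.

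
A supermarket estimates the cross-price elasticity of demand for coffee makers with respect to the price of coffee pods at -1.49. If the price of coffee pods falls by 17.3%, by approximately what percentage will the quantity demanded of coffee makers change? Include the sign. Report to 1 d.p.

%ΔQ ≈ ε × %ΔP of coffee pods = -1.49 × (-17.3%) = 25.8%.

25.8%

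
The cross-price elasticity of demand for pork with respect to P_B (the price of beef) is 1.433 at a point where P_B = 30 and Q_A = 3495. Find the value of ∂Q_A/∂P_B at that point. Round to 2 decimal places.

166.94

ε = (∂Q_A/∂P_B)·(P_B/Q_A) ⇒ ∂Q_A/∂P_B = ε·Q_A/P_B = 1.433 × 3495/30 ≈ 166.94.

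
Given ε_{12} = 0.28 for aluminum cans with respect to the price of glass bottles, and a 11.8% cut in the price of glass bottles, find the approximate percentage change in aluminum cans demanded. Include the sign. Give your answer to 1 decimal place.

-3.3%

%ΔQ ≈ ε × %ΔP of glass bottles = 0.28 × (-11.8%) = -3.3%.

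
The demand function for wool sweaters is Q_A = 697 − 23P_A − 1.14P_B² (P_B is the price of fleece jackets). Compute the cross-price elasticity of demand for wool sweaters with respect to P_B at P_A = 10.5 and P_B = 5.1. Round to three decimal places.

At P_A = 10.5 and P_B = 5.1: Q_A = 425.849.
∂Q_A/∂P_B = -2.28P_B = -2.28(5.1) = -11.6280.
ε = (∂Q_A/∂P_B)(P_B/Q_A) = -11.6280 × (5.1/425.849) ≈ -0.139.

-0.139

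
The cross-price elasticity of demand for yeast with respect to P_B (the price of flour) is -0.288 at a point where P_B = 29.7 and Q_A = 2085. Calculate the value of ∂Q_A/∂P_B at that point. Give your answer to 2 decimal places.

-20.22

ε = (∂Q_A/∂P_B)·(P_B/Q_A) ⇒ ∂Q_A/∂P_B = ε·Q_A/P_B = -0.288 × 2085/29.7 ≈ -20.22.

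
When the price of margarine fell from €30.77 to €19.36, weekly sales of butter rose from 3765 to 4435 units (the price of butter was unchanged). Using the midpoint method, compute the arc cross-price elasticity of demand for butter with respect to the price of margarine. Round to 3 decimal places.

ΔQ_A = 4435 − 3765 = 670; ΔP_B = 19.36 − 30.77 = -11.41.
Midpoints: Q̄_A = 4100.0, P̄_B = 25.06.
ε = (ΔQ_A/Q̄_A)/(ΔP_B/P̄_B) = (670/4100.0)/(-11.41/25.06) ≈ -0.359.

-0.359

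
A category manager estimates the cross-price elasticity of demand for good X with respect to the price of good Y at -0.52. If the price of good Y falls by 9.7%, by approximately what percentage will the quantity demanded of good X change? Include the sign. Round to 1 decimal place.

5.0%

%ΔQ ≈ ε × %ΔP of good Y = -0.52 × (-9.7%) = 5.0%.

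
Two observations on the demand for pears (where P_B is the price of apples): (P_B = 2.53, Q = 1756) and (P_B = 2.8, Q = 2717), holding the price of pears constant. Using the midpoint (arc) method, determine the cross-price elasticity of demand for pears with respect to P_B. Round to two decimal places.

4.24

ΔQ_A = 2717 − 1756 = 961; ΔP_B = 2.8 − 2.53 = 0.27.
Midpoints: Q̄_A = 2236.5, P̄_B = 2.67.
ε = (ΔQ_A/Q̄_A)/(ΔP_B/P̄_B) = (961/2236.5)/(0.27/2.67) ≈ 4.24.
ε > 0: pears and apples are substitutes.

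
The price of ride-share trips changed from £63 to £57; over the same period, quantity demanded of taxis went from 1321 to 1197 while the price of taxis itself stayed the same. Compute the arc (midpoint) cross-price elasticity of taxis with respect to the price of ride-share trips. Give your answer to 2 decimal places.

0.98

ΔQ_A = 1197 − 1321 = -124; ΔP_B = 57 − 63 = -6.
Midpoints: Q̄_A = 1259.0, P̄_B = 60.00.
ε = (ΔQ_A/Q̄_A)/(ΔP_B/P̄_B) = (-124/1259.0)/(-6/60.00) ≈ 0.98.
ε > 0: taxis and ride-share trips are substitutes.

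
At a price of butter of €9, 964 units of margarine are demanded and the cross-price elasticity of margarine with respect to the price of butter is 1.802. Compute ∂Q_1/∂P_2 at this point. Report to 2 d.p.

ε = (∂Q_1/∂P_2)·(P_2/Q_1) ⇒ ∂Q_1/∂P_2 = ε·Q_1/P_2 = 1.802 × 964/9 ≈ 193.01.

193.01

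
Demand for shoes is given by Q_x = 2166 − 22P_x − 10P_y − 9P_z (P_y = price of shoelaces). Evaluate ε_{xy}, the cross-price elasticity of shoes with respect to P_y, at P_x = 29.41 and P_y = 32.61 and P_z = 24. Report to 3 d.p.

-0.334

At P_x = 29.41 and P_y = 32.61 and P_z = 24: Q_x = 976.88.
∂Q_x/∂P_y = -10.
ε = (∂Q_x/∂P_y)(P_y/Q_x) = -10 × (32.61/976.88) ≈ -0.334.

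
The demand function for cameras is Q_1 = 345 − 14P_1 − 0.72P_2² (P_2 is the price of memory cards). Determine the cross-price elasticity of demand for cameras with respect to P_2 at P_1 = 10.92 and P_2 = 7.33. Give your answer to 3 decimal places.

At P_1 = 10.92 and P_2 = 7.33: Q_1 = 153.435.
∂Q_1/∂P_2 = -1.44P_2 = -1.44(7.33) = -10.5552.
ε = (∂Q_1/∂P_2)(P_2/Q_1) = -10.5552 × (7.33/153.435) ≈ -0.504.

-0.504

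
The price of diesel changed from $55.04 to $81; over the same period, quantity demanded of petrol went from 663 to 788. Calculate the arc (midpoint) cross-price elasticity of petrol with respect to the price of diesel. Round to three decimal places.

ΔQ_A = 788 − 663 = 125; ΔP_B = 81 − 55.04 = 25.96.
Midpoints: Q̄_A = 725.5, P̄_B = 68.02.
ε = (ΔQ_A/Q̄_A)/(ΔP_B/P̄_B) = (125/725.5)/(25.96/68.02) ≈ 0.451.

0.451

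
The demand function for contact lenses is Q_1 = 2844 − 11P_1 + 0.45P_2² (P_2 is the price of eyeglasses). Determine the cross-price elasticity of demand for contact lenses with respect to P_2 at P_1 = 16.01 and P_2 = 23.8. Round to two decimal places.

0.17

At P_1 = 16.01 and P_2 = 23.8: Q_1 = 2922.788.
∂Q_1/∂P_2 = 0.9P_2 = 0.9(23.8) = 21.4200.
ε = (∂Q_1/∂P_2)(P_2/Q_1) = 21.4200 × (23.8/2922.788) ≈ 0.17.
ε > 0: substitutes.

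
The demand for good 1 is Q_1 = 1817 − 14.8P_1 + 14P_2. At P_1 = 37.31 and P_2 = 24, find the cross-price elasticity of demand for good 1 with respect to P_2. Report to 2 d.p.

0.21

At P_1 = 37.31 and P_2 = 24: Q_1 = 1600.812.
∂Q_1/∂P_2 = 14.
ε = (∂Q_1/∂P_2)(P_2/Q_1) = 14 × (24/1600.812) ≈ 0.21.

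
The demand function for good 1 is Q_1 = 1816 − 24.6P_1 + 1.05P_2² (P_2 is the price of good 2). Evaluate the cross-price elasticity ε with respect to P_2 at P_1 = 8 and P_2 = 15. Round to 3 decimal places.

0.255

At P_1 = 8 and P_2 = 15: Q_1 = 1855.45.
∂Q_1/∂P_2 = 2.1P_2 = 2.1(15) = 31.5000.
ε = (∂Q_1/∂P_2)(P_2/Q_1) = 31.5000 × (15/1855.45) ≈ 0.255.
ε > 0: substitutes.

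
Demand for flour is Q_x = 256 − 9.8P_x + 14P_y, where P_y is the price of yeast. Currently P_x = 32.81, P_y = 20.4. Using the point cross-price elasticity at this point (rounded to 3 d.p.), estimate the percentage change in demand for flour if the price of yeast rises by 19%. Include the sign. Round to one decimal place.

24.7%

At P_x = 32.81, P_y = 20.4: Q_x = 220.062.
∂Q_x/∂P_y = 14.
ε = (∂Q_x/∂P_y)(P_y/Q_x) = 14.0000 × 20.4/220.062 ≈ 1.298.
%ΔQ_x ≈ ε × %ΔP_y = 1.298 × (19%) = 24.7%.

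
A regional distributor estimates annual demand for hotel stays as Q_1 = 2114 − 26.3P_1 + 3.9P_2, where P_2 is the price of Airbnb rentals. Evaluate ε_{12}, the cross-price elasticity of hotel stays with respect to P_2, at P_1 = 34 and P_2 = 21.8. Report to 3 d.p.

At P_1 = 34 and P_2 = 21.8: Q_1 = 1304.82.
∂Q_1/∂P_2 = 3.9.
ε = (∂Q_1/∂P_2)(P_2/Q_1) = 3.9 × (21.8/1304.82) ≈ 0.065.
Since ε > 0, hotel stays and Airbnb rentals are substitutes.

0.065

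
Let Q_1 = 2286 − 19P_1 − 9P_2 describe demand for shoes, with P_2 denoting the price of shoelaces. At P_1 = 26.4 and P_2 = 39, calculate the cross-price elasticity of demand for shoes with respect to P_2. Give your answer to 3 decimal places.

At P_1 = 26.4 and P_2 = 39: Q_1 = 1433.4.
∂Q_1/∂P_2 = -9.
ε = (∂Q_1/∂P_2)(P_2/Q_1) = -9 × (39/1433.4) ≈ -0.245.

-0.245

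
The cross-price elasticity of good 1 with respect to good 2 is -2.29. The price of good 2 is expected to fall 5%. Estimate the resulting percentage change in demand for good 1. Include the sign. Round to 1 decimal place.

%ΔQ ≈ ε × %ΔP of good 2 = -2.29 × (-5%) = 11.5%.
Demand for good 1 rises by about 11.5%.

11.5%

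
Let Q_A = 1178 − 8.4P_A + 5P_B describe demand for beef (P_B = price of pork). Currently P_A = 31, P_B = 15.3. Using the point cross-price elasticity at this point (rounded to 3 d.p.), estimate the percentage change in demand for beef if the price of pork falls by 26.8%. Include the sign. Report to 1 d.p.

At P_A = 31, P_B = 15.3: Q_A = 994.1.
∂Q_A/∂P_B = 5.
ε = (∂Q_A/∂P_B)(P_B/Q_A) = 5.0000 × 15.3/994.1 ≈ 0.077.
%ΔQ_A ≈ ε × %ΔP_B = 0.077 × (-26.8%) = -2.1%.

-2.1%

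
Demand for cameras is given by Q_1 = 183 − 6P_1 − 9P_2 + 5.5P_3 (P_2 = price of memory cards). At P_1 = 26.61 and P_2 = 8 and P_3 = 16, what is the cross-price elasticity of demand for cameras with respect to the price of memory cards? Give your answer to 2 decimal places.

-1.83

At P_1 = 26.61 and P_2 = 8 and P_3 = 16: Q_1 = 39.34.
∂Q_1/∂P_2 = -9.
ε = (∂Q_1/∂P_2)(P_2/Q_1) = -9 × (8/39.34) ≈ -1.83.
Since ε < 0, cameras and memory cards are complements.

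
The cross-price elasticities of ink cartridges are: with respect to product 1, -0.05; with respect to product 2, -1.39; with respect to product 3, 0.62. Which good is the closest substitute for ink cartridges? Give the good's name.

Substitutes have ε > 0. Among the positive values, 0.62 (product 3) is largest.

product 3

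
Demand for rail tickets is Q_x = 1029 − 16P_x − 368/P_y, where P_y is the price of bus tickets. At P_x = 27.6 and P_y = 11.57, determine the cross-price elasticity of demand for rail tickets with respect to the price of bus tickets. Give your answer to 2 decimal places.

0.06

At P_x = 27.6 and P_y = 11.57: Q_x = 555.594.
∂Q_x/∂P_y = 368/P_y² = 2.7490.
ε = (∂Q_x/∂P_y)(P_y/Q_x) = 2.7490 × (11.57/555.594) ≈ 0.06.
ε > 0: substitutes.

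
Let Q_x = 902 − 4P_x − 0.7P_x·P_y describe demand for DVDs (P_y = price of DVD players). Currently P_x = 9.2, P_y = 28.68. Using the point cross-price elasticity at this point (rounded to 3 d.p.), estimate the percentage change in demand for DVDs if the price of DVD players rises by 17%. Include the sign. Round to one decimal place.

-4.6%

At P_x = 9.2, P_y = 28.68: Q_x = 680.501.
∂Q_x/∂P_y = -0.7P_x = -6.4400.
ε = (∂Q_x/∂P_y)(P_y/Q_x) = -6.4400 × 28.68/680.501 ≈ -0.271.
%ΔQ_x ≈ ε × %ΔP_y = -0.271 × (17%) = -4.6%.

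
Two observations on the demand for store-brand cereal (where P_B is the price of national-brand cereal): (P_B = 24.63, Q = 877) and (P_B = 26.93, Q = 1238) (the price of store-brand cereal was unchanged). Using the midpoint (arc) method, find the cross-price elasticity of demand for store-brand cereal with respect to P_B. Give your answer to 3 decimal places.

ΔQ_A = 1238 − 877 = 361; ΔP_B = 26.93 − 24.63 = 2.3.
Midpoints: Q̄_A = 1057.5, P̄_B = 25.78.
ε = (ΔQ_A/Q̄_A)/(ΔP_B/P̄_B) = (361/1057.5)/(2.3/25.78) ≈ 3.826.

3.826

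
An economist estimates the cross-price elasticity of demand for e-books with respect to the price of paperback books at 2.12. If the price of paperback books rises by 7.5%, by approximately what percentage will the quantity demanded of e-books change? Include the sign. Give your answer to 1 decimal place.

15.9%

%ΔQ ≈ ε × %ΔP of paperback books = 2.12 × (7.5%) = 15.9%.
Demand for e-books rises by about 15.9%.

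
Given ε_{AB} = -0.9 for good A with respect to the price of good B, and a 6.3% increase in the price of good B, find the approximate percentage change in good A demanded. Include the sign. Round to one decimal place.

%ΔQ ≈ ε × %ΔP of good B = -0.9 × (6.3%) = -5.7%.

-5.7%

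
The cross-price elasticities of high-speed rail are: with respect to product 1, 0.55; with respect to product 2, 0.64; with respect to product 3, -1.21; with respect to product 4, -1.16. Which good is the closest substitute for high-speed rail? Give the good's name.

product 2

Substitutes have ε > 0. Among the positive values, 0.64 (product 2) is largest.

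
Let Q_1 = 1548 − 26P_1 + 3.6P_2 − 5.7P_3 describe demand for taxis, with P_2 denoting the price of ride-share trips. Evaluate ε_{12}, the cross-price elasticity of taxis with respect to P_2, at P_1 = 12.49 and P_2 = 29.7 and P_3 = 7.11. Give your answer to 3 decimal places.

0.083

At P_1 = 12.49 and P_2 = 29.7 and P_3 = 7.11: Q_1 = 1289.653.
∂Q_1/∂P_2 = 3.6.
ε = (∂Q_1/∂P_2)(P_2/Q_1) = 3.6 × (29.7/1289.653) ≈ 0.083.
Since ε > 0, taxis and ride-share trips are substitutes.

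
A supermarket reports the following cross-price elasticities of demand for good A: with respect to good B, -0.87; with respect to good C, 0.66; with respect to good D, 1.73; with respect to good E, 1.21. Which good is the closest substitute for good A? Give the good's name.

good D

Substitutes have ε > 0. Among the positive values, 1.73 (good D) is largest.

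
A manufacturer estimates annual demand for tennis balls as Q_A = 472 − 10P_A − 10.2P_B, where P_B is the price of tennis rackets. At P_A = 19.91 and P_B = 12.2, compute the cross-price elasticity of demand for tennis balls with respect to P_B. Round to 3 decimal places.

At P_A = 19.91 and P_B = 12.2: Q_A = 148.46.
∂Q_A/∂P_B = -10.2.
ε = (∂Q_A/∂P_B)(P_B/Q_A) = -10.2 × (12.2/148.46) ≈ -0.838.
Since ε < 0, tennis balls and tennis rackets are complements.

-0.838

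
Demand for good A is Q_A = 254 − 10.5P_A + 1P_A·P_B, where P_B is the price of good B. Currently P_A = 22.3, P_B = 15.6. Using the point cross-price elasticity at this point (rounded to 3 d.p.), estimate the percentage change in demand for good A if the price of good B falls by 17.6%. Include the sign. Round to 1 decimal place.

-16.6%

At P_A = 22.3, P_B = 15.6: Q_A = 367.73.
∂Q_A/∂P_B = 1P_A = 22.3000.
ε = (∂Q_A/∂P_B)(P_B/Q_A) = 22.3000 × 15.6/367.73 ≈ 0.946.
%ΔQ_A ≈ ε × %ΔP_B = 0.946 × (-17.6%) = -16.6%.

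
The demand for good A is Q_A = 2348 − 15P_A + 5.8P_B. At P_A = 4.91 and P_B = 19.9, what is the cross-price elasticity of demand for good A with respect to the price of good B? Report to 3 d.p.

At P_A = 4.91 and P_B = 19.9: Q_A = 2389.77.
∂Q_A/∂P_B = 5.8.
ε = (∂Q_A/∂P_B)(P_B/Q_A) = 5.8 × (19.9/2389.77) ≈ 0.048.

0.048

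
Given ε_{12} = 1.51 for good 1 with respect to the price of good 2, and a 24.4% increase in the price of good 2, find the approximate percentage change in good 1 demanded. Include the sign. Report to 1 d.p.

36.8%

%ΔQ ≈ ε × %ΔP of good 2 = 1.51 × (24.4%) = 36.8%.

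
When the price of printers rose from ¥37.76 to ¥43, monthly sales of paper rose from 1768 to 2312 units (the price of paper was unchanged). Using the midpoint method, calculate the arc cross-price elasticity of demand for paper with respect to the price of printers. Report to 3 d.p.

2.055

ΔQ_A = 2312 − 1768 = 544; ΔP_B = 43 − 37.76 = 5.24.
Midpoints: Q̄_A = 2040.0, P̄_B = 40.38.
ε = (ΔQ_A/Q̄_A)/(ΔP_B/P̄_B) = (544/2040.0)/(5.24/40.38) ≈ 2.055.
ε > 0: paper and printers are substitutes.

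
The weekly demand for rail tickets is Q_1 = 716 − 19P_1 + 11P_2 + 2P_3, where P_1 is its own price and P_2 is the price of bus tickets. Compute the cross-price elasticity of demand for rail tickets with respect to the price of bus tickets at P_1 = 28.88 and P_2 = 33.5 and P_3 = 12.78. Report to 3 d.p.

0.656

At P_1 = 28.88 and P_2 = 33.5 and P_3 = 12.78: Q_1 = 561.34.
∂Q_1/∂P_2 = 11.
ε = (∂Q_1/∂P_2)(P_2/Q_1) = 11 × (33.5/561.34) ≈ 0.656.
Since ε > 0, rail tickets and bus tickets are substitutes.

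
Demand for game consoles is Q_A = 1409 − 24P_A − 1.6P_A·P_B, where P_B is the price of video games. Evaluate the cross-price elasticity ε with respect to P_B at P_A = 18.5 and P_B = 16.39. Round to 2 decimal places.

At P_A = 18.5 and P_B = 16.39: Q_A = 479.856.
∂Q_A/∂P_B = -1.6P_A = -1.6(18.5) = -29.6000.
ε = (∂Q_A/∂P_B)(P_B/Q_A) = -29.6000 × (16.39/479.856) ≈ -1.01.

-1.01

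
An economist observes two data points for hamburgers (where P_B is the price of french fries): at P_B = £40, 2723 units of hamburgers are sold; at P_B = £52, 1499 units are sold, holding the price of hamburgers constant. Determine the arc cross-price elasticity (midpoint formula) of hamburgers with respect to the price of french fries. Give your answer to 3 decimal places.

-2.223

ΔQ_A = 1499 − 2723 = -1224; ΔP_B = 52 − 40 = 12.
Midpoints: Q̄_A = 2111.0, P̄_B = 46.00.
ε = (ΔQ_A/Q̄_A)/(ΔP_B/P̄_B) = (-1224/2111.0)/(12/46.00) ≈ -2.223.
ε < 0: hamburgers and french fries are complements.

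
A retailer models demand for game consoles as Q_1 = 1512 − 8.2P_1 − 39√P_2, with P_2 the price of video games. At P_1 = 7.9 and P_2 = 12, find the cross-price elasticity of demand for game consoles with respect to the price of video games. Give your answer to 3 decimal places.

At P_1 = 7.9 and P_2 = 12: Q_1 = 1312.120.
∂Q_1/∂P_2 = -39/(2√P_2) = -39/(2√12) = -5.6292.
ε = (∂Q_1/∂P_2)(P_2/Q_1) = -5.6292 × (12/1312.120) ≈ -0.051.

-0.051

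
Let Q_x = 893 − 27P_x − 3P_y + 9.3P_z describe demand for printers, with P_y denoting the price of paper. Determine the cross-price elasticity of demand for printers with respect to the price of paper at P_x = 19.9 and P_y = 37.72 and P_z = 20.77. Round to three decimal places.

At P_x = 19.9 and P_y = 37.72 and P_z = 20.77: Q_x = 435.701.
∂Q_x/∂P_y = -3.
ε = (∂Q_x/∂P_y)(P_y/Q_x) = -3 × (37.72/435.701) ≈ -0.260.
Since ε < 0, printers and paper are complements.

-0.260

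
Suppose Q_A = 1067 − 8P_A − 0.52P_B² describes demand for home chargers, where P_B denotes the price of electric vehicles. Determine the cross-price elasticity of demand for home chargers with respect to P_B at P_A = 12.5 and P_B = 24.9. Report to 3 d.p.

-1.000

At P_A = 12.5 and P_B = 24.9: Q_A = 644.595.
∂Q_A/∂P_B = -1.04P_B = -1.04(24.9) = -25.8960.
ε = (∂Q_A/∂P_B)(P_B/Q_A) = -25.8960 × (24.9/644.595) ≈ -1.000.
ε < 0: complements.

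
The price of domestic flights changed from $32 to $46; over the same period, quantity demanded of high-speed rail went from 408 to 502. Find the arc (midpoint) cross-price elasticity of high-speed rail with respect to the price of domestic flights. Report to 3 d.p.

ΔQ_A = 502 − 408 = 94; ΔP_B = 46 − 32 = 14.
Midpoints: Q̄_A = 455.0, P̄_B = 39.00.
ε = (ΔQ_A/Q̄_A)/(ΔP_B/P̄_B) = (94/455.0)/(14/39.00) ≈ 0.576.

0.576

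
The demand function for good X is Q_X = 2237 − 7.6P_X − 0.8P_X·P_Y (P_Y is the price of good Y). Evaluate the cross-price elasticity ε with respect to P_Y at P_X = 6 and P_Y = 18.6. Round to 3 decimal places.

-0.042

At P_X = 6 and P_Y = 18.6: Q_X = 2102.12.
∂Q_X/∂P_Y = -0.8P_X = -0.8(6) = -4.8000.
ε = (∂Q_X/∂P_Y)(P_Y/Q_X) = -4.8000 × (18.6/2102.12) ≈ -0.042.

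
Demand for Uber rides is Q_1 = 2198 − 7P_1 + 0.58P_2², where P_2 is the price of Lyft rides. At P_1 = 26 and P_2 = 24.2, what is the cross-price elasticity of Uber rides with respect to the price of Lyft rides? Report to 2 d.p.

At P_1 = 26 and P_2 = 24.2: Q_1 = 2355.671.
∂Q_1/∂P_2 = 1.16P_2 = 1.16(24.2) = 28.0720.
ε = (∂Q_1/∂P_2)(P_2/Q_1) = 28.0720 × (24.2/2355.671) ≈ 0.29.

0.29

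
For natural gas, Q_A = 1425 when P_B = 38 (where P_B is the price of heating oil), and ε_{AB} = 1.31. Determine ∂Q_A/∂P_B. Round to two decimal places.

49.13

ε = (∂Q_A/∂P_B)·(P_B/Q_A) ⇒ ∂Q_A/∂P_B = ε·Q_A/P_B = 1.31 × 1425/38 ≈ 49.13.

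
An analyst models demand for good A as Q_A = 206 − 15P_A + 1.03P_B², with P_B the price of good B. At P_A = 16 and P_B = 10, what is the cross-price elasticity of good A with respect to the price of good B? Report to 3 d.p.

2.986

At P_A = 16 and P_B = 10: Q_A = 69.
∂Q_A/∂P_B = 2.06P_B = 2.06(10) = 20.6000.
ε = (∂Q_A/∂P_B)(P_B/Q_A) = 20.6000 × (10/69) ≈ 2.986.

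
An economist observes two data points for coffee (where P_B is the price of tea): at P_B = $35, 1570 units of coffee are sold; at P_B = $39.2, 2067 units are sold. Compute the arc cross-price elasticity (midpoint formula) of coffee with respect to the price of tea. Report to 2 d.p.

ΔQ_A = 2067 − 1570 = 497; ΔP_B = 39.2 − 35 = 4.2.
Midpoints: Q̄_A = 1818.5, P̄_B = 37.10.
ε = (ΔQ_A/Q̄_A)/(ΔP_B/P̄_B) = (497/1818.5)/(4.2/37.10) ≈ 2.41.
ε > 0: coffee and tea are substitutes.

2.41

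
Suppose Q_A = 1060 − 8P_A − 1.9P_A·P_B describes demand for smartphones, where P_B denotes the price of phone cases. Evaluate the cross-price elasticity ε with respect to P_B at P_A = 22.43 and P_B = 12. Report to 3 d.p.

-1.385

At P_A = 22.43 and P_B = 12: Q_A = 369.156.
∂Q_A/∂P_B = -1.9P_A = -1.9(22.43) = -42.6170.
ε = (∂Q_A/∂P_B)(P_B/Q_A) = -42.6170 × (12/369.156) ≈ -1.385.
ε < 0: complements.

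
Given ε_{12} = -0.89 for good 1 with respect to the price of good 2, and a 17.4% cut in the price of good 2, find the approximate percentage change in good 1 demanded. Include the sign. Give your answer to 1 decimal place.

%ΔQ ≈ ε × %ΔP of good 2 = -0.89 × (-17.4%) = 15.5%.

15.5%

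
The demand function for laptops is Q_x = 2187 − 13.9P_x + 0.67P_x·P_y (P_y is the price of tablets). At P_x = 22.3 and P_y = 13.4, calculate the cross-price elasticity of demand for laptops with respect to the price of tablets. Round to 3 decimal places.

At P_x = 22.3 and P_y = 13.4: Q_x = 2077.239.
∂Q_x/∂P_y = 0.67P_x = 0.67(22.3) = 14.9410.
ε = (∂Q_x/∂P_y)(P_y/Q_x) = 14.9410 × (13.4/2077.239) ≈ 0.096.

0.096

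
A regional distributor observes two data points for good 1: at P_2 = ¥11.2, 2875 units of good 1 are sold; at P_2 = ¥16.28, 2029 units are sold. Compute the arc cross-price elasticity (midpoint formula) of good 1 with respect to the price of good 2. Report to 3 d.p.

ΔQ_1 = 2029 − 2875 = -846; ΔP_2 = 16.28 − 11.2 = 5.08.
Midpoints: Q̄_1 = 2452.0, P̄_2 = 13.74.
ε = (ΔQ_1/Q̄_1)/(ΔP_2/P̄_2) = (-846/2452.0)/(5.08/13.74) ≈ -0.933.
ε < 0: good 1 and good 2 are complements.

-0.933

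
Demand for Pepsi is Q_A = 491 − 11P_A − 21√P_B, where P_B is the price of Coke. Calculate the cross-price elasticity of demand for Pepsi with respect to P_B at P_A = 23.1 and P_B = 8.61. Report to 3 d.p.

-0.176

At P_A = 23.1 and P_B = 8.61: Q_A = 175.280.
∂Q_A/∂P_B = -21/(2√P_B) = -21/(2√8.61) = -3.5784.
ε = (∂Q_A/∂P_B)(P_B/Q_A) = -3.5784 × (8.61/175.280) ≈ -0.176.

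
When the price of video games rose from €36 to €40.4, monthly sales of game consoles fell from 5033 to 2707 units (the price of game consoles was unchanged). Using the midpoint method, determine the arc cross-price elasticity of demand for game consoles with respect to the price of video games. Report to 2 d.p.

ΔQ_A = 2707 − 5033 = -2326; ΔP_B = 40.4 − 36 = 4.4.
Midpoints: Q̄_A = 3870.0, P̄_B = 38.20.
ε = (ΔQ_A/Q̄_A)/(ΔP_B/P̄_B) = (-2326/3870.0)/(4.4/38.20) ≈ -5.22.

-5.22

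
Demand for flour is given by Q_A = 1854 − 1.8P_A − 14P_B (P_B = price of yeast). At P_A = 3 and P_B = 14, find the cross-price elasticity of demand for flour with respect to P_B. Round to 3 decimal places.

-0.119

At P_A = 3 and P_B = 14: Q_A = 1652.6.
∂Q_A/∂P_B = -14.
ε = (∂Q_A/∂P_B)(P_B/Q_A) = -14 × (14/1652.6) ≈ -0.119.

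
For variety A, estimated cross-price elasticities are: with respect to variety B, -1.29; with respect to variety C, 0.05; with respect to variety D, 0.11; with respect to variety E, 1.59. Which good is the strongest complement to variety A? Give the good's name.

Complements have ε < 0. The most negative value is -1.29 (variety B).

variety B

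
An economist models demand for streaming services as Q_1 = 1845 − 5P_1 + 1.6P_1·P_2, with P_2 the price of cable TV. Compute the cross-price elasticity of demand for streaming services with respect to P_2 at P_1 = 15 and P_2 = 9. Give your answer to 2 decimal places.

0.11

At P_1 = 15 and P_2 = 9: Q_1 = 1986.
∂Q_1/∂P_2 = 1.6P_1 = 1.6(15) = 24.0000.
ε = (∂Q_1/∂P_2)(P_2/Q_1) = 24.0000 × (9/1986) ≈ 0.11.
ε > 0: substitutes.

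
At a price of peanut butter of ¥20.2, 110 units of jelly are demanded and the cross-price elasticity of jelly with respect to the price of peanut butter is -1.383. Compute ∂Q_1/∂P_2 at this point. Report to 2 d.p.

ε = (∂Q_1/∂P_2)·(P_2/Q_1) ⇒ ∂Q_1/∂P_2 = ε·Q_1/P_2 = -1.383 × 110/20.2 ≈ -7.53.

-7.53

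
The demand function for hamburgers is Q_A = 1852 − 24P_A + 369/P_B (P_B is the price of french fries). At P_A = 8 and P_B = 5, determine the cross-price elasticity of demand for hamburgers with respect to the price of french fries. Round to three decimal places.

At P_A = 8 and P_B = 5: Q_A = 1733.8.
∂Q_A/∂P_B = −369/P_B² = -14.7600.
ε = (∂Q_A/∂P_B)(P_B/Q_A) = -14.7600 × (5/1733.8) ≈ -0.043.

-0.043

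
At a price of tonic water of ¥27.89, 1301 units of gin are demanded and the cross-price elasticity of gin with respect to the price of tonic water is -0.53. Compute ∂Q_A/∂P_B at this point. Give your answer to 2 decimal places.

ε = (∂Q_A/∂P_B)·(P_B/Q_A) ⇒ ∂Q_A/∂P_B = ε·Q_A/P_B = -0.53 × 1301/27.89 ≈ -24.72.

-24.72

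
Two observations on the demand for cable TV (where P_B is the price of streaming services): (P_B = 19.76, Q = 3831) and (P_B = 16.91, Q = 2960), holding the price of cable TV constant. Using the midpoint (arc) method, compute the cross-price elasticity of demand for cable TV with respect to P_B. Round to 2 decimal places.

1.65

ΔQ_A = 2960 − 3831 = -871; ΔP_B = 16.91 − 19.76 = -2.85.
Midpoints: Q̄_A = 3395.5, P̄_B = 18.34.
ε = (ΔQ_A/Q̄_A)/(ΔP_B/P̄_B) = (-871/3395.5)/(-2.85/18.34) ≈ 1.65.
ε > 0: cable TV and streaming services are substitutes.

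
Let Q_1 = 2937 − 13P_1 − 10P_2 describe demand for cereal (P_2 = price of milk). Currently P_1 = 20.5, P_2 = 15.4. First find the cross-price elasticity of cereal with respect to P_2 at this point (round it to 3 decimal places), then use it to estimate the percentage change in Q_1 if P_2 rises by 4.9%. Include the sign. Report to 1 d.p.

At P_1 = 20.5, P_2 = 15.4: Q_1 = 2516.5.
∂Q_1/∂P_2 = -10.
ε = (∂Q_1/∂P_2)(P_2/Q_1) = -10.0000 × 15.4/2516.5 ≈ -0.061.
%ΔQ_1 ≈ ε × %ΔP_2 = -0.061 × (4.9%) = -0.3%.

-0.3%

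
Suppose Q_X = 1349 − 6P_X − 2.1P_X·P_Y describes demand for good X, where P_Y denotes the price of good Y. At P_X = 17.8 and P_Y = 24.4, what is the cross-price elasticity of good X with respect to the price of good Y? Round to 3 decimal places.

At P_X = 17.8 and P_Y = 24.4: Q_X = 330.128.
∂Q_X/∂P_Y = -2.1P_X = -2.1(17.8) = -37.3800.
ε = (∂Q_X/∂P_Y)(P_Y/Q_X) = -37.3800 × (24.4/330.128) ≈ -2.763.
ε < 0: complements.

-2.763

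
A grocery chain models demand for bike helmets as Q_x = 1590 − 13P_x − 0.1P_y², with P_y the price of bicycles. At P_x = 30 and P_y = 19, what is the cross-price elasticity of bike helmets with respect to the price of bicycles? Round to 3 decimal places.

At P_x = 30 and P_y = 19: Q_x = 1163.9.
∂Q_x/∂P_y = -0.2P_y = -0.2(19) = -3.8000.
ε = (∂Q_x/∂P_y)(P_y/Q_x) = -3.8000 × (19/1163.9) ≈ -0.062.
ε < 0: complements.

-0.062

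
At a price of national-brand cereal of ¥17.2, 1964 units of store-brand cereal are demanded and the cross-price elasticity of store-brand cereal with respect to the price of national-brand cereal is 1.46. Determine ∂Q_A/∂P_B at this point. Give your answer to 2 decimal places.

ε = (∂Q_A/∂P_B)·(P_B/Q_A) ⇒ ∂Q_A/∂P_B = ε·Q_A/P_B = 1.46 × 1964/17.2 ≈ 166.71.

166.71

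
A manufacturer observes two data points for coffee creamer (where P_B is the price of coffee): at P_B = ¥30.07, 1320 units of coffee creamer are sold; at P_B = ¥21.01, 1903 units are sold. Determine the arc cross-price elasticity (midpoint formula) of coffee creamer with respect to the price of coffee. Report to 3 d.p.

-1.020

ΔQ_A = 1903 − 1320 = 583; ΔP_B = 21.01 − 30.07 = -9.06.
Midpoints: Q̄_A = 1611.5, P̄_B = 25.54.
ε = (ΔQ_A/Q̄_A)/(ΔP_B/P̄_B) = (583/1611.5)/(-9.06/25.54) ≈ -1.020.
ε < 0: coffee creamer and coffee are complements.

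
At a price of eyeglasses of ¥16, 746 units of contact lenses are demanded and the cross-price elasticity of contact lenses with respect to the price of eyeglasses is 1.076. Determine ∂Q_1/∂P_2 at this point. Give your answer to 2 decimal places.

ε = (∂Q_1/∂P_2)·(P_2/Q_1) ⇒ ∂Q_1/∂P_2 = ε·Q_1/P_2 = 1.076 × 746/16 ≈ 50.17.

50.17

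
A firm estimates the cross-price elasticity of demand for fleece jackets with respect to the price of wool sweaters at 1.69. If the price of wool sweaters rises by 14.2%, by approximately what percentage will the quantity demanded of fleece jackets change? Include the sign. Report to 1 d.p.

%ΔQ ≈ ε × %ΔP of wool sweaters = 1.69 × (14.2%) = 24.0%.

24.0%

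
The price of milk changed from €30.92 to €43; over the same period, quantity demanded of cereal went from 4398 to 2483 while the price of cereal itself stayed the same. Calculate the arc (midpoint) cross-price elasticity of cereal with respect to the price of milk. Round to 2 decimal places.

ΔQ_A = 2483 − 4398 = -1915; ΔP_B = 43 − 30.92 = 12.08.
Midpoints: Q̄_A = 3440.5, P̄_B = 36.96.
ε = (ΔQ_A/Q̄_A)/(ΔP_B/P̄_B) = (-1915/3440.5)/(12.08/36.96) ≈ -1.70.

-1.70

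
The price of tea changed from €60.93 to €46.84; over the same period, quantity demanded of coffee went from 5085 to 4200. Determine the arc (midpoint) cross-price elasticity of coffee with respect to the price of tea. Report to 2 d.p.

ΔQ_A = 4200 − 5085 = -885; ΔP_B = 46.84 − 60.93 = -14.09.
Midpoints: Q̄_A = 4642.5, P̄_B = 53.89.
ε = (ΔQ_A/Q̄_A)/(ΔP_B/P̄_B) = (-885/4642.5)/(-14.09/53.89) ≈ 0.73.

0.73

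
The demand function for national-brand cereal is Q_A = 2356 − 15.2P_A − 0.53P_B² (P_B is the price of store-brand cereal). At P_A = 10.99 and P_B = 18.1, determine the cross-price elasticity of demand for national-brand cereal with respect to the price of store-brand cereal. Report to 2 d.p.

-0.17

At P_A = 10.99 and P_B = 18.1: Q_A = 2015.319.
∂Q_A/∂P_B = -1.06P_B = -1.06(18.1) = -19.1860.
ε = (∂Q_A/∂P_B)(P_B/Q_A) = -19.1860 × (18.1/2015.319) ≈ -0.17.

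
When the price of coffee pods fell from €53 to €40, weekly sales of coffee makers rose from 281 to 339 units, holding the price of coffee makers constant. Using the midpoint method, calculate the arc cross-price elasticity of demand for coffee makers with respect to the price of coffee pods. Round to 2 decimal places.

ΔQ_A = 339 − 281 = 58; ΔP_B = 40 − 53 = -13.
Midpoints: Q̄_A = 310.0, P̄_B = 46.50.
ε = (ΔQ_A/Q̄_A)/(ΔP_B/P̄_B) = (58/310.0)/(-13/46.50) ≈ -0.67.

-0.67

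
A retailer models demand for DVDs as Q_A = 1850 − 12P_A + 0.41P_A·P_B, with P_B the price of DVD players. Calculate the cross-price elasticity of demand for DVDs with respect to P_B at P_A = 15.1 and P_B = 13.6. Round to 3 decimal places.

0.048

At P_A = 15.1 and P_B = 13.6: Q_A = 1752.998.
∂Q_A/∂P_B = 0.41P_A = 0.41(15.1) = 6.1910.
ε = (∂Q_A/∂P_B)(P_B/Q_A) = 6.1910 × (13.6/1752.998) ≈ 0.048.
ε > 0: substitutes.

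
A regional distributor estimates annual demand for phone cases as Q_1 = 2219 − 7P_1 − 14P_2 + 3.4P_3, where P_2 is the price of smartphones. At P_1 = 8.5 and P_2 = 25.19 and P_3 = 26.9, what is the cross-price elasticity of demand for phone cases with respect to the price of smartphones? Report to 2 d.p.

-0.19

At P_1 = 8.5 and P_2 = 25.19 and P_3 = 26.9: Q_1 = 1898.3.
∂Q_1/∂P_2 = -14.
ε = (∂Q_1/∂P_2)(P_2/Q_1) = -14 × (25.19/1898.3) ≈ -0.19.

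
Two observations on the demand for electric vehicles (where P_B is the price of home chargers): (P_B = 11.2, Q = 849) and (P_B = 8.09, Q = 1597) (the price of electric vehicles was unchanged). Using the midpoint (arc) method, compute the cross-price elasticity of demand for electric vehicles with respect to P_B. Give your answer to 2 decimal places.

ΔQ_A = 1597 − 849 = 748; ΔP_B = 8.09 − 11.2 = -3.11.
Midpoints: Q̄_A = 1223.0, P̄_B = 9.64.
ε = (ΔQ_A/Q̄_A)/(ΔP_B/P̄_B) = (748/1223.0)/(-3.11/9.64) ≈ -1.90.

-1.90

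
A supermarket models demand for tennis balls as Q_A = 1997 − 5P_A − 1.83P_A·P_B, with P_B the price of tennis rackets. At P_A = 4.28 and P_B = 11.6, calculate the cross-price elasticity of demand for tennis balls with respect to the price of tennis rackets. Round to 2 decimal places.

-0.05

At P_A = 4.28 and P_B = 11.6: Q_A = 1884.744.
∂Q_A/∂P_B = -1.83P_A = -1.83(4.28) = -7.8324.
ε = (∂Q_A/∂P_B)(P_B/Q_A) = -7.8324 × (11.6/1884.744) ≈ -0.05.
ε < 0: complements.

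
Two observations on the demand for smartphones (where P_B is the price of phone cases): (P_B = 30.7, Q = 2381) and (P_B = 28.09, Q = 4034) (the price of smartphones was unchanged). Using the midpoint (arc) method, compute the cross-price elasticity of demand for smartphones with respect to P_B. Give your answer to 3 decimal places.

ΔQ_A = 4034 − 2381 = 1653; ΔP_B = 28.09 − 30.7 = -2.61.
Midpoints: Q̄_A = 3207.5, P̄_B = 29.39.
ε = (ΔQ_A/Q̄_A)/(ΔP_B/P̄_B) = (1653/3207.5)/(-2.61/29.39) ≈ -5.804.
ε < 0: smartphones and phone cases are complements.

-5.804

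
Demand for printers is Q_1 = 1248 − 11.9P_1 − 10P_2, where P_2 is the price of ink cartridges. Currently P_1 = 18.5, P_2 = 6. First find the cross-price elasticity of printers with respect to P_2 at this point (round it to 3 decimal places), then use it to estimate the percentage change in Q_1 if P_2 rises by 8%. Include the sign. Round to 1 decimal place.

-0.5%

At P_1 = 18.5, P_2 = 6: Q_1 = 967.85.
∂Q_1/∂P_2 = -10.
ε = (∂Q_1/∂P_2)(P_2/Q_1) = -10.0000 × 6/967.85 ≈ -0.062.
%ΔQ_1 ≈ ε × %ΔP_2 = -0.062 × (8%) = -0.5%.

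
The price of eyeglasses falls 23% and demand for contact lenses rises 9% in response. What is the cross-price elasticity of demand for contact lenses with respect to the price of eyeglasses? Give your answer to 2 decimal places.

ε = (%ΔQ of contact lenses) / (%ΔP of eyeglasses) = (9%) / (-23%) ≈ -0.39.
Negative cross-price elasticity: complements.

-0.39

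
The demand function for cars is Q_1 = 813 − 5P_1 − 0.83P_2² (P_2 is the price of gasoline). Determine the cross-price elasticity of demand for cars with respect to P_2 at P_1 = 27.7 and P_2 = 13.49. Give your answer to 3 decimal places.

-0.577

At P_1 = 27.7 and P_2 = 13.49: Q_1 = 523.457.
∂Q_1/∂P_2 = -1.66P_2 = -1.66(13.49) = -22.3934.
ε = (∂Q_1/∂P_2)(P_2/Q_1) = -22.3934 × (13.49/523.457) ≈ -0.577.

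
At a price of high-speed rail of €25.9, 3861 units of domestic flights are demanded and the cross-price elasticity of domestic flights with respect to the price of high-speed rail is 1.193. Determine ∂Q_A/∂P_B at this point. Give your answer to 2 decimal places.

ε = (∂Q_A/∂P_B)·(P_B/Q_A) ⇒ ∂Q_A/∂P_B = ε·Q_A/P_B = 1.193 × 3861/25.9 ≈ 177.84.

177.84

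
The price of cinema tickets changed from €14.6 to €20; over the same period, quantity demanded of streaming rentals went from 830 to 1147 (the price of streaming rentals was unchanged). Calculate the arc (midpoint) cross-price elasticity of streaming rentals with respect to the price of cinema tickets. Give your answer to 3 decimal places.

1.027

ΔQ_A = 1147 − 830 = 317; ΔP_B = 20 − 14.6 = 5.4.
Midpoints: Q̄_A = 988.5, P̄_B = 17.30.
ε = (ΔQ_A/Q̄_A)/(ΔP_B/P̄_B) = (317/988.5)/(5.4/17.30) ≈ 1.027.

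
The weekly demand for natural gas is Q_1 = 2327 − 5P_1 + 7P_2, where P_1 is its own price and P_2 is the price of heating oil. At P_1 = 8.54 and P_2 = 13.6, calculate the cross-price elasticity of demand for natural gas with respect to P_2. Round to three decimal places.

0.040

At P_1 = 8.54 and P_2 = 13.6: Q_1 = 2379.5.
∂Q_1/∂P_2 = 7.
ε = (∂Q_1/∂P_2)(P_2/Q_1) = 7 × (13.6/2379.5) ≈ 0.040.
Since ε > 0, natural gas and heating oil are substitutes.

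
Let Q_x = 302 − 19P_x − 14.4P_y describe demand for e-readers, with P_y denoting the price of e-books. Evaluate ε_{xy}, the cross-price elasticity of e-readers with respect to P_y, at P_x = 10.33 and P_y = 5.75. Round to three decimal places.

At P_x = 10.33 and P_y = 5.75: Q_x = 22.93.
∂Q_x/∂P_y = -14.4.
ε = (∂Q_x/∂P_y)(P_y/Q_x) = -14.4 × (5.75/22.93) ≈ -3.611.
Since ε < 0, e-readers and e-books are complements.

-3.611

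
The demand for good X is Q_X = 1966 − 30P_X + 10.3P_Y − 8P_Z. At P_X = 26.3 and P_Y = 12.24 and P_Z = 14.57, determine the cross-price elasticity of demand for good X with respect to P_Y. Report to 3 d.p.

At P_X = 26.3 and P_Y = 12.24 and P_Z = 14.57: Q_X = 1186.512.
∂Q_X/∂P_Y = 10.3.
ε = (∂Q_X/∂P_Y)(P_Y/Q_X) = 10.3 × (12.24/1186.512) ≈ 0.106.
Since ε > 0, good X and good Y are substitutes.

0.106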